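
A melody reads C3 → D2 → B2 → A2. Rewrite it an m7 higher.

Bb3 C3 A3 G3

A minor seventh up from C3 gives Bb3.
A minor seventh up from D2 gives C3.
A minor seventh up from B2 gives A3.
A minor seventh up from A2 gives G3.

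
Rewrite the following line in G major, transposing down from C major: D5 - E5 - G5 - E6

From C down to G is a perfect fourth; apply that to each pitch.
D5 gives A4
E5 gives B4
G5 gives D5
E6 gives B5

A4 B4 D5 B5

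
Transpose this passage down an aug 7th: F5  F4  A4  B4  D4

Gbb4 Gbb3 Bbb3 Cb4 Ebb3

F5 to Gbb4
F4 to Gbb3
A4 to Bbb3
B4 to Cb4
D4 to Ebb3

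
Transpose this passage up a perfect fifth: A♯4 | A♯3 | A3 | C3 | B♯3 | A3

A#4: a fifth up reaches E, and 7 semitones makes it E#5.
A perfect fifth up from A#3 gives E#4.
A3 up a perfect fifth is E4.
A perfect fifth up from C3 gives G3.
B#3: a fifth up reaches F, and 7 semitones makes it F##4.
A3 up a perfect fifth is E4.

E#5 E#4 E4 G3 F##4 E4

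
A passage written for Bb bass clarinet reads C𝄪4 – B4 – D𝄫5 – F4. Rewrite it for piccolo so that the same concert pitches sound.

First find concert pitch: the Bb bass clarinet sounds a major ninth below written, so C𝄪4 B4 D𝄫5 F4 sounds B#2 A3 Cbb4 Eb3.
Then write for piccolo: it sounds a perfect octave above written, so the part must be a perfect octave below concert.
B#2 → B#1
A3 → A2
Cbb4 → Cbb3
Eb3 → Eb2

B#1 A2 Cbb3 Eb2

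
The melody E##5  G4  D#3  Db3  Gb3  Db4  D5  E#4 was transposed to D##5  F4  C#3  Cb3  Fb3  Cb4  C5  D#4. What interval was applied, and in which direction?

down a major second

From E##5 to D##5 is 2 letter names — a second of some quality.
D##5 to E##5 is 2 semitones, which makes it a major second; the second version is lower, so the direction is down.
Checking another pair — E#4 → D#4 — gives the same interval.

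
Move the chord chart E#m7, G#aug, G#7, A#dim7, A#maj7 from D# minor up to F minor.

D# minor up to F minor is a diminished third; each chord root moves by that interval while the quality stays the same.
E#m7: root E# up a diminished third → G, giving Gm7.
G#aug: root G# up a diminished third → Bb, giving Bbaug.
G#7: root G# up a diminished third → Bb, giving Bb7.
A#dim7: root A# up a diminished third → C, giving Cdim7.
A#maj7: root A# up a diminished third → C, giving Cmaj7.

Gm7 Bbaug Bb7 Cdim7 Cmaj7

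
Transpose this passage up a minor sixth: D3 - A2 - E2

Bb3 F3 C3

D3 gives Bb3
A2 gives F3
E2 gives C3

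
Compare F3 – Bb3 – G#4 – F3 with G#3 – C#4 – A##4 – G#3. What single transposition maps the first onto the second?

up an augmented second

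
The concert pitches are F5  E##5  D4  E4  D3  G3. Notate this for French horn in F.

The French horn in F sounds a perfect fifth below written, so the written part must be a perfect fifth above concert — transpose each note up.
F5 → C6
E##5 → B##5
D4 → A4
E4 → B4
D3 → A3
G3 → D4

C6 B##5 A4 B4 A3 D4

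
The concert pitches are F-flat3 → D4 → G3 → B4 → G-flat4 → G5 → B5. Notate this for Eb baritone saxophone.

The Eb baritone saxophone sounds a major thirteenth below written, so the written part must be a major thirteenth above concert — transpose each note up.
Fb3 -> Db5
D4 -> B5
G3 -> E5
B4 -> G#6
Gb4 -> Eb6
G5 -> E7
B5 -> G#7

Db5 B5 E5 G#6 Eb6 E7 G#7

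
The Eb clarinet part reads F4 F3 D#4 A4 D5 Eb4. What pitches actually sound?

Written C4 on the Eb clarinet sounds as Eb4, a minor third higher; apply that shift to every note.
F4 becomes Ab4
F3 becomes Ab3
D#4 becomes F#4
A4 becomes C5
D5 becomes F5
Eb4 becomes Gb4

Ab4 Ab3 F#4 C5 F5 Gb4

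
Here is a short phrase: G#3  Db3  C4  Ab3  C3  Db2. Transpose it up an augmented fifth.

D##4 A3 G#4 E4 G#3 A2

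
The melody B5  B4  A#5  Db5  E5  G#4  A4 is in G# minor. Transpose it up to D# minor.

F#6 F#5 E#6 Ab5 B5 D#5 E5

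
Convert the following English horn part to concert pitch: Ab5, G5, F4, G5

The English horn sounds a perfect fifth below written, so transpose each written note down a perfect fifth.
Ab5 → Db5
G5 → C5
F4 → Bb3
G5 → C5

Db5 C5 Bb3 C5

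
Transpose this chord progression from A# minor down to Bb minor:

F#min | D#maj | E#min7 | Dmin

A# minor down to Bb minor is an augmented seventh; each chord root moves by that interval while the quality stays the same.
F#min: root F# down an augmented seventh → Gb, giving Gbmin.
D#maj: root D# down an augmented seventh → Eb, giving Ebmaj.
E#min7: root E# down an augmented seventh → F, giving Fmin7.
Dmin: root D down an augmented seventh → Ebb, giving Ebbmin.

Gbmin Ebmaj Fmin7 Ebbmin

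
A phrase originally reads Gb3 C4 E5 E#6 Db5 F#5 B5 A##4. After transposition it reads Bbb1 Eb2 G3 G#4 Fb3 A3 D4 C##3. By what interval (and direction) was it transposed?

down a major thirteenth

Take the first pair: Gb3 → Bbb1. G to B spans 13 letter names, so the interval is some kind of thirteenth.
Bbb1 to Gb3 is 21 semitones, which makes it a major thirteenth; the second version is lower, so the direction is down.
Checking another pair — A##4 → C##3 — gives the same interval.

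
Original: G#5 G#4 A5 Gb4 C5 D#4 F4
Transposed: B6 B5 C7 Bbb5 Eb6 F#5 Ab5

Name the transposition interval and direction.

From G#5 to B6 is 10 letter names — a tenth of some quality.
G#5 to B6 is 15 semitones, which makes it a minor tenth; the second version is higher, so the direction is up.
Checking another pair — F4 → Ab5 — gives the same interval.

up a minor tenth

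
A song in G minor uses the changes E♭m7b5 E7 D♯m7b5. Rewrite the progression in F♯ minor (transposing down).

Dm7b5 D#7 C##m7b5

G minor down to F♯ minor is a minor second; each chord root moves by that interval while the quality stays the same.
E♭m7b5: root E♭ down a minor second → D, giving Dm7b5.
E7: root E down a minor second → D#, giving D#7.
D♯m7b5: root D♯ down a minor second → C##, giving C##m7b5.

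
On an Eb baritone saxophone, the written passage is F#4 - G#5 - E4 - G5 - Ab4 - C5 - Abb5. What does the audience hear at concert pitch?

A2 B3 G2 Bb3 Cb3 Eb3 Cbb4

Written C4 on the Eb baritone saxophone sounds as Eb2, a major thirteenth lower; apply that shift to every note.
F#4 to A2
G#5 to B3
E4 to G2
G5 to Bb3
Ab4 to Cb3
C5 to Eb3
Abb5 to Cbb4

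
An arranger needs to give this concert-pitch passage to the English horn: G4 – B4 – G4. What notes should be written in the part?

D5 F#5 D5

Written C4 sounds as F3 on the English horn, so concert pitches are written a perfect fifth up.
G4 → D5
B4 → F#5
G4 → D5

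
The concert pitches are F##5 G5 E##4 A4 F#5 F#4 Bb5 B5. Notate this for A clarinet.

A#5 Bb5 G##4 C5 A5 A4 Db6 D6

The A clarinet sounds a minor third below written, so the written part must be a minor third above concert — transpose each note up.
F##5 → A#5
G5 → Bb5
E##4 → G##4
A4 → C5
F#5 → A5
F#4 → A4
Bb5 → Db6
B5 → D6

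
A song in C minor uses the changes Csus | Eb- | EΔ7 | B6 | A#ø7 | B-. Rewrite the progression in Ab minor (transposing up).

C minor up to Ab minor is a minor sixth; each chord root moves by that interval while the quality stays the same.
Csus: root C up a minor sixth → Ab, giving Absus.
Eb-: root Eb up a minor sixth → Cb, giving Cb-.
EΔ7: root E up a minor sixth → C, giving CΔ7.
B6: root B up a minor sixth → G, giving G6.
A#ø7: root A# up a minor sixth → F#, giving F#ø7.
B-: root B up a minor sixth → G, giving G-.

Absus Cb- CΔ7 G6 F#ø7 G-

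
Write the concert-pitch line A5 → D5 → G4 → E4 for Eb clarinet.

F#5 B4 E4 C#4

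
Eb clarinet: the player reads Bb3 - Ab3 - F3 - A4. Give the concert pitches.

Db4 Cb4 Ab3 C5

Written C4 on the Eb clarinet sounds as Eb4, a minor third higher; apply that shift to every note.
Bb3 gives Db4
Ab3 gives Cb4
F3 gives Ab3
A4 gives C5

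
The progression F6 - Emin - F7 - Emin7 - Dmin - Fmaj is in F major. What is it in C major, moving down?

C6 Bmin C7 Bmin7 Amin Cmaj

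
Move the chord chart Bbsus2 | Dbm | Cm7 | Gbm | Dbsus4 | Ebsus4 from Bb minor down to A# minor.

A#sus2 C#m B#m7 F#m C#sus4 D#sus4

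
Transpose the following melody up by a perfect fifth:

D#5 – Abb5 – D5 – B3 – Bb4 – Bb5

A#5 Ebb6 A5 F#4 F5 F6

D#5: a fifth up reaches A, and 7 semitones makes it A#5.
Abb5 up a perfect fifth is Ebb6.
D5 up a perfect fifth is A5.
B3 up a perfect fifth is F#4.
A perfect fifth up from Bb4 gives F5.
A perfect fifth up from Bb5 gives F6.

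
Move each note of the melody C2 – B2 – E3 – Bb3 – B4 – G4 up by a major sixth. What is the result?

C2 → A2
B2 → G#3
E3 → C#4
Bb3 → G4
B4 → G#5
G4 → E5

A2 G#3 C#4 G4 G#5 E5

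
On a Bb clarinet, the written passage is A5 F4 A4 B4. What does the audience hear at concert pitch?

Written C4 on the Bb clarinet sounds as Bb3, a major second lower; apply that shift to every note.
A5 to G5
F4 to Eb4
A4 to G4
B4 to A4

G5 Eb4 G4 A4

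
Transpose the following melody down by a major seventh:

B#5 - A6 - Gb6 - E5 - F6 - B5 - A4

B#5 down a major seventh is C#5.
A6: a seventh down reaches B, and 11 semitones makes it Bb5.
Gb6 down a major seventh is Abb5.
A major seventh down from E5 gives F4.
A major seventh down from F6 gives Gb5.
B5: a seventh down reaches C, and 11 semitones makes it C5.
A major seventh down from A4 gives Bb3.

C#5 Bb5 Abb5 F4 Gb5 C5 Bb3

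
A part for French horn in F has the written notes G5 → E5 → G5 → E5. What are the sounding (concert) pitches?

C5 A4 C5 A4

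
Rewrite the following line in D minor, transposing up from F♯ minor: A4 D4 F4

F5 Bb4 Db5

F♯ minor to D minor up is a minor sixth, so every note moves up by that interval.
A4 becomes F5
D4 becomes Bb4
F4 becomes Db5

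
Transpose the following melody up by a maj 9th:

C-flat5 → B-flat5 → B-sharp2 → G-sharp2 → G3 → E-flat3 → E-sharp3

A major ninth up from Cb5 gives Db6.
Bb5: a ninth up reaches C, and 14 semitones makes it C7.
B#2: a ninth up reaches C, and 14 semitones makes it C##4.
G#2: a ninth up reaches A, and 14 semitones makes it A#3.
G3 up a major ninth is A4.
Eb3 up a major ninth is F4.
E#3 up a major ninth is F##4.

Db6 C7 C##4 A#3 A4 F4 F##4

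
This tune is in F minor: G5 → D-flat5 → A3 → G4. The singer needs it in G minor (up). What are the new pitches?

A5 Eb5 B3 A4

From F up to G is a major second; apply that to each pitch.
G5 gives A5
Db5 gives Eb5
A3 gives B3
G4 gives A4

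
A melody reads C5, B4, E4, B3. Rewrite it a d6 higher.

Abb5 Gb5 Cb5 Gb4

C5 to Abb5
B4 to Gb5
E4 to Cb5
B3 to Gb4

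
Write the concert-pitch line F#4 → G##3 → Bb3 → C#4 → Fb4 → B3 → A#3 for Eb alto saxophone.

D#5 E##4 G4 A#4 Db5 G#4 F##4

Written C4 sounds as Eb3 on the Eb alto saxophone, so concert pitches are written a major sixth up.
F#4 -> D#5
G##3 -> E##4
Bb3 -> G4
C#4 -> A#4
Fb4 -> Db5
B3 -> G#4
A#3 -> F##4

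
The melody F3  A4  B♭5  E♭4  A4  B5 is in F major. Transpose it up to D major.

D4 F#5 G6 C5 F#5 G#6

F major to D major up is a major sixth, so every note moves up by that interval.
F3 -> D4
A4 -> F#5
Bb5 -> G6
Eb4 -> C5
A4 -> F#5
B5 -> G#6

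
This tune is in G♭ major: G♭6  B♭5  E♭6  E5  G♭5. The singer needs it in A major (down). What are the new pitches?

G♭ major to A major down is a diminished seventh, so every note moves down by that interval.
Gb6 -> A5
Bb5 -> C#5
Eb6 -> F#5
E5 -> F##4
Gb5 -> A4

A5 C#5 F#5 F##4 A4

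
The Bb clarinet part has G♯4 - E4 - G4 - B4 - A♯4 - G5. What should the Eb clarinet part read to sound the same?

First find concert pitch: the Bb clarinet sounds a major second below written, so G♯4 E4 G4 B4 A♯4 G5 sounds F#4 D4 F4 A4 G#4 F5.
Then write for Eb clarinet: it sounds a minor third above written, so the part must be a minor third below concert.
F#4 → D#4
D4 → B3
F4 → D4
A4 → F#4
G#4 → E#4
F5 → D5

D#4 B3 D4 F#4 E#4 D5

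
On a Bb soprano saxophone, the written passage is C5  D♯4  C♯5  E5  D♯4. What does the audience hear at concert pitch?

Bb4 C#4 B4 D5 C#4

Written C4 on the Bb soprano saxophone sounds as Bb3, a major second lower; apply that shift to every note.
C5 → Bb4
D#4 → C#4
C#5 → B4
E5 → D5
D#4 → C#4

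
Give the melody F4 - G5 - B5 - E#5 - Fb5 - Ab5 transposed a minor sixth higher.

F4 becomes Db5
G5 becomes Eb6
B5 becomes G6
E#5 becomes C#6
Fb5 becomes Dbb6
Ab5 becomes Fb6

Db5 Eb6 G6 C#6 Dbb6 Fb6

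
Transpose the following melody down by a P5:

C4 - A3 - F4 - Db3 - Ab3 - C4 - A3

F3 D3 Bb3 Gb2 Db3 F3 D3

C4 gives F3
A3 gives D3
F4 gives Bb3
Db3 gives Gb2
Ab3 gives Db3
C4 gives F3
A3 gives D3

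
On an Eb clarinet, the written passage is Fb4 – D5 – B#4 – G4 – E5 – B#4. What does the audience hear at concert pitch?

Abb4 F5 D#5 Bb4 G5 D#5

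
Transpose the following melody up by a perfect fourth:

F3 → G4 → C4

Bb3 C5 F4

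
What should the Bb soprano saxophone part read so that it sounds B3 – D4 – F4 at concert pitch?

Written C4 sounds as Bb3 on the Bb soprano saxophone, so concert pitches are written a major second up.
B3 gives C#4
D4 gives E4
F4 gives G4

C#4 E4 G4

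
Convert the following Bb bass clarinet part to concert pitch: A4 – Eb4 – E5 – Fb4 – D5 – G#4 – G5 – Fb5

G3 Db3 D4 Ebb3 C4 F#3 F4 Ebb4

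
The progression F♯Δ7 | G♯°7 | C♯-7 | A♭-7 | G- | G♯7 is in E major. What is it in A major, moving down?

BΔ7 C#°7 F#-7 Db-7 C- C#7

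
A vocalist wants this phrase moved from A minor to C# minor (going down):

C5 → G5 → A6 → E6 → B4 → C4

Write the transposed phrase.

E4 B4 C#6 G#5 D#4 E3

A minor to C# minor down is a minor sixth, so every note moves down by that interval.
C5 to E4
G5 to B4
A6 to C#6
E6 to G#5
B4 to D#4
C4 to E3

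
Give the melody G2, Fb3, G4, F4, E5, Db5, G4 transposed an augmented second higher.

A#2 G3 A#4 G#4 F##5 E5 A#4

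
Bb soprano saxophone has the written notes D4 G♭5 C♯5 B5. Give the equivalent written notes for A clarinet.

Eb4 Abb5 D5 C6

First find concert pitch: the Bb soprano saxophone sounds a major second below written, so D4 G♭5 C♯5 B5 sounds C4 Fb5 B4 A5.
Then write for A clarinet: it sounds a minor third below written, so the part must be a minor third above concert.
C4 → Eb4
Fb5 → Abb5
B4 → D5
A5 → C6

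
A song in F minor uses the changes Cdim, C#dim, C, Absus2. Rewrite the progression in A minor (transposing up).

Edim E#dim E Csus2

F minor up to A minor is a major third; each chord root moves by that interval while the quality stays the same.
Cdim: root C up a major third → E, giving Edim.
C#dim: root C# up a major third → E#, giving E#dim.
C: root C up a major third → E, giving E.
Absus2: root Ab up a major third → C, giving Csus2.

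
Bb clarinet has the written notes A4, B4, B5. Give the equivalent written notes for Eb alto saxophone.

E5 F#5 F#6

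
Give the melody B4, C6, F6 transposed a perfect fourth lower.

B4 to F#4
C6 to G5
F6 to C6

F#4 G5 C6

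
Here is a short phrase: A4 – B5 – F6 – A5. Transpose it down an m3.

F#4 G#5 D6 F#5

A4 → F#4
B5 → G#5
F6 → D6
A5 → F#5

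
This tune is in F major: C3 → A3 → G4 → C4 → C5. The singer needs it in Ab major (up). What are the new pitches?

F major to Ab major up is a minor third, so every note moves up by that interval.
C3 becomes Eb3
A3 becomes C4
G4 becomes Bb4
C4 becomes Eb4
C5 becomes Eb5

Eb3 C4 Bb4 Eb4 Eb5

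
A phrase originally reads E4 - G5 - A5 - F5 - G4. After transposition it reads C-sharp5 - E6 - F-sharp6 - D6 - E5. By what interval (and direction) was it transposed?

up a major sixth

Take the first pair: E4 → C#5. E to C spans 6 letter names, so the interval is some kind of sixth.
E4 to C#5 is 9 semitones, which makes it a major sixth; the second version is higher, so the direction is up.
Checking another pair — G4 → E5 — gives the same interval.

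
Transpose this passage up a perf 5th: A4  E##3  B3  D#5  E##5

E5 B##3 F#4 A#5 B##5

A perfect fifth up from A4 gives E5.
A perfect fifth up from E##3 gives B##3.
B3 up a perfect fifth is F#4.
D#5: a fifth up reaches A, and 7 semitones makes it A#5.
E##5: a fifth up reaches B, and 7 semitones makes it B##5.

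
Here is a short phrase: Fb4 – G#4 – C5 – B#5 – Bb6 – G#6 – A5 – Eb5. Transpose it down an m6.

Fb4 → Ab3
G#4 → B#3
C5 → E4
B#5 → D##5
Bb6 → D6
G#6 → B#5
A5 → C#5
Eb5 → G4

Ab3 B#3 E4 D##5 D6 B#5 C#5 G4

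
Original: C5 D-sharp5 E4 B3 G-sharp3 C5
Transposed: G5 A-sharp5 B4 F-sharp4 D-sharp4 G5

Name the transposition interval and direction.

up a perfect fifth

Take the first pair: C5 → G5. C to G spans 5 letter names, so the interval is some kind of fifth.
C5 to G5 is 7 semitones, which makes it a perfect fifth; the second version is higher, so the direction is up.
Checking another pair — C5 → G5 — gives the same interval.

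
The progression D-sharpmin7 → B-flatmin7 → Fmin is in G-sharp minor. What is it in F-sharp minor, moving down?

G-sharp minor down to F-sharp minor is a major second; each chord root moves by that interval while the quality stays the same.
D-sharpmin7: root D-sharp down a major second → C#, giving C#min7.
B-flatmin7: root B-flat down a major second → Ab, giving Abmin7.
Fmin: root F down a major second → Eb, giving Ebmin.

C#min7 Abmin7 Ebmin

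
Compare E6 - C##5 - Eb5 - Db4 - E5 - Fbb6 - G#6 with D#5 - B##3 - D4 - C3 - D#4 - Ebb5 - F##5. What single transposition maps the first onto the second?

From E6 to D#5 is 9 letter names — a ninth of some quality.
D#5 to E6 is 13 semitones, which makes it a minor ninth; the second version is lower, so the direction is down.
Checking another pair — G#6 → F##5 — gives the same interval.

down a minor ninth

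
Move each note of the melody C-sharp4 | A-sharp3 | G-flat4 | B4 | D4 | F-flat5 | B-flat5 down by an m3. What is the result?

A#3 F##3 Eb4 G#4 B3 Db5 G5

C#4 -> A#3
A#3 -> F##3
Gb4 -> Eb4
B4 -> G#4
D4 -> B3
Fb5 -> Db5
Bb5 -> G5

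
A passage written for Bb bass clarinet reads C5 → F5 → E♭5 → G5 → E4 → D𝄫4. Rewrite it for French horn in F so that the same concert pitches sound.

F4 Bb4 Ab4 C5 A3 Gbb3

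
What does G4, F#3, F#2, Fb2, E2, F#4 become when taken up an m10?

Bb5 A4 A3 Abb3 G3 A5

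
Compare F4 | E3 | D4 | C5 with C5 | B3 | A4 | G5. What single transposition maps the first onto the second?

From F4 to C5 is 5 letter names — a fifth of some quality.
F4 to C5 is 7 semitones, which makes it a perfect fifth; the second version is higher, so the direction is up.
Checking another pair — C5 → G5 — gives the same interval.

up a perfect fifth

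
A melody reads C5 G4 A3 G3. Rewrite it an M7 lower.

Db4 Ab3 Bb2 Ab2

C5 gives Db4
G4 gives Ab3
A3 gives Bb2
G3 gives Ab2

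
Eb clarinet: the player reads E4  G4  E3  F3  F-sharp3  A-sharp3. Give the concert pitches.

The Eb clarinet sounds a minor third above written, so transpose each written note up a minor third.
E4 becomes G4
G4 becomes Bb4
E3 becomes G3
F3 becomes Ab3
F#3 becomes A3
A#3 becomes C#4

G4 Bb4 G3 Ab3 A3 C#4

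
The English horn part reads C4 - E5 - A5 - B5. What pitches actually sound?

F3 A4 D5 E5

Written C4 on the English horn sounds as F3, a perfect fifth lower; apply that shift to every note.
C4 to F3
E5 to A4
A5 to D5
B5 to E5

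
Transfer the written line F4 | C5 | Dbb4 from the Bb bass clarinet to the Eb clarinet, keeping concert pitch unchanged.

C3 G3 Abb2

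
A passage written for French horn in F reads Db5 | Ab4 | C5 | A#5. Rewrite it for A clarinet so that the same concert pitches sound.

First find concert pitch: the French horn in F sounds a perfect fifth below written, so Db5 Ab4 C5 A#5 sounds Gb4 Db4 F4 D#5.
Then write for A clarinet: it sounds a minor third below written, so the part must be a minor third above concert.
Gb4 → Bbb4
Db4 → Fb4
F4 → Ab4
D#5 → F#5

Bbb4 Fb4 Ab4 F#5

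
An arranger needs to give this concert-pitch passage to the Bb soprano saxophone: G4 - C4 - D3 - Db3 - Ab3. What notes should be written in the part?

The Bb soprano saxophone sounds a major second below written, so the written part must be a major second above concert — transpose each note up.
G4 → A4
C4 → D4
D3 → E3
Db3 → Eb3
Ab3 → Bb3

A4 D4 E3 Eb3 Bb3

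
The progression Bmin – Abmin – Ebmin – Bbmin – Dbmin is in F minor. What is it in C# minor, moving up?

F##min Emin Bmin F#min Amin

F minor up to C# minor is an augmented fifth; each chord root moves by that interval while the quality stays the same.
Bmin: root B up an augmented fifth → F##, giving F##min.
Abmin: root Ab up an augmented fifth → E, giving Emin.
Ebmin: root Eb up an augmented fifth → B, giving Bmin.
Bbmin: root Bb up an augmented fifth → F#, giving F#min.
Dbmin: root Db up an augmented fifth → A, giving Amin.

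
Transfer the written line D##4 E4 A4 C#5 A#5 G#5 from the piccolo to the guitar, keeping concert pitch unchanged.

D##6 E6 A6 C#7 A#7 G#7

First find concert pitch: the piccolo sounds a perfect octave above written, so D##4 E4 A4 C#5 A#5 G#5 sounds D##5 E5 A5 C#6 A#6 G#6.
Then write for guitar: it sounds a perfect octave below written, so the part must be a perfect octave above concert.
D##5 → D##6
E5 → E6
A5 → A6
C#6 → C#7
A#6 → A#7
G#6 → G#7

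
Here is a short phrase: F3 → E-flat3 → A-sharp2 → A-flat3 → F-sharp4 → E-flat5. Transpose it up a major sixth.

D4 C4 F##3 F4 D#5 C6

F3 up a major sixth is D4.
Eb3: a sixth up reaches C, and 9 semitones makes it C4.
A major sixth up from A#2 gives F##3.
A major sixth up from Ab3 gives F4.
A major sixth up from F#4 gives D#5.
Eb5 up a major sixth is C6.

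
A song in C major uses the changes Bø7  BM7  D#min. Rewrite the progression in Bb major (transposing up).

Aø7 AM7 C#min

C major up to Bb major is a minor seventh; each chord root moves by that interval while the quality stays the same.
Bø7: root B up a minor seventh → A, giving Aø7.
BM7: root B up a minor seventh → A, giving AM7.
D#min: root D# up a minor seventh → C#, giving C#min.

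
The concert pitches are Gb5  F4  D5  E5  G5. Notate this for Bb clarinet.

Written C4 sounds as Bb3 on the Bb clarinet, so concert pitches are written a major second up.
Gb5 to Ab5
F4 to G4
D5 to E5
E5 to F#5
G5 to A5

Ab5 G4 E5 F#5 A5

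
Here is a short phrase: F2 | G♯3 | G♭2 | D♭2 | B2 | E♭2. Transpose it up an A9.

F2 up an augmented ninth is G#3.
G#3: a ninth up reaches A, and 15 semitones makes it A##4.
An augmented ninth up from Gb2 gives A3.
Db2 up an augmented ninth is E3.
B2 up an augmented ninth is C##4.
An augmented ninth up from Eb2 gives F#3.

G#3 A##4 A3 E3 C##4 F#3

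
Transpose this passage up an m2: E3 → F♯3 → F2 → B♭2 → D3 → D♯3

F3 G3 Gb2 Cb3 Eb3 E3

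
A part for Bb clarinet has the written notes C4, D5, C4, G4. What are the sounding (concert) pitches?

Written C4 on the Bb clarinet sounds as Bb3, a major second lower; apply that shift to every note.
C4 becomes Bb3
D5 becomes C5
C4 becomes Bb3
G4 becomes F4

Bb3 C5 Bb3 F4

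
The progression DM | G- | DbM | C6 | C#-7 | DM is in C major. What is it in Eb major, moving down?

FM Bb- FbM Eb6 E-7 FM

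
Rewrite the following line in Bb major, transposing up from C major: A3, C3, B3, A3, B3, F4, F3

From C up to Bb is a minor seventh; apply that to each pitch.
A3 becomes G4
C3 becomes Bb3
B3 becomes A4
A3 becomes G4
B3 becomes A4
F4 becomes Eb5
F3 becomes Eb4

G4 Bb3 A4 G4 A4 Eb5 Eb4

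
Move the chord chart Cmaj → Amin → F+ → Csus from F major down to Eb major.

F major down to Eb major is a major second; each chord root moves by that interval while the quality stays the same.
Cmaj: root C down a major second → Bb, giving Bbmaj.
Amin: root A down a major second → G, giving Gmin.
F+: root F down a major second → Eb, giving Eb+.
Csus: root C down a major second → Bb, giving Bbsus.

Bbmaj Gmin Eb+ Bbsus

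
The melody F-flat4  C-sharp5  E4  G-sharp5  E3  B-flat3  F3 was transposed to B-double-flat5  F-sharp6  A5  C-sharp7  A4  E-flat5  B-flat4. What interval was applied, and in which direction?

From Fb4 to Bbb5 is 11 letter names — an eleventh of some quality.
Fb4 to Bbb5 is 17 semitones, which makes it a perfect eleventh; the second version is higher, so the direction is up.
Checking another pair — F3 → Bb4 — gives the same interval.

up a perfect eleventh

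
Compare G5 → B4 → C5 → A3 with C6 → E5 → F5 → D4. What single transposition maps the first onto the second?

up a perfect fourth

From G5 to C6 is 4 letter names — a fourth of some quality.
G5 to C6 is 5 semitones, which makes it a perfect fourth; the second version is higher, so the direction is up.
Checking another pair — A3 → D4 — gives the same interval.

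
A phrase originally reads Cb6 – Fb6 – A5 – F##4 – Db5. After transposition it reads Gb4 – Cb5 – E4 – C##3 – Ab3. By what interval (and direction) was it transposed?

down a perfect eleventh

From Cb6 to Gb4 is 11 letter names — an eleventh of some quality.
Gb4 to Cb6 is 17 semitones, which makes it a perfect eleventh; the second version is lower, so the direction is down.
Checking another pair — Db5 → Ab3 — gives the same interval.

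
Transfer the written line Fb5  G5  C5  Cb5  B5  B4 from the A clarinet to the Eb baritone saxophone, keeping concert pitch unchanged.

Bb6 C#7 F#6 F6 E#7 E#6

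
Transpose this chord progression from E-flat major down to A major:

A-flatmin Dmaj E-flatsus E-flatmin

Dmin G#maj Asus Amin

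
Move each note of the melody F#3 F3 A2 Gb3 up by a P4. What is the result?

B3 Bb3 D3 Cb4

A perfect fourth up from F#3 gives B3.
A perfect fourth up from F3 gives Bb3.
A2: a fourth up reaches D, and 5 semitones makes it D3.
Gb3: a fourth up reaches C, and 5 semitones makes it Cb4.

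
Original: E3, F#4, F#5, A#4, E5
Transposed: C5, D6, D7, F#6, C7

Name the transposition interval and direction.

Take the first pair: E3 → C5. E to C spans 13 letter names, so the interval is some kind of thirteenth.
E3 to C5 is 20 semitones, which makes it a minor thirteenth; the second version is higher, so the direction is up.
Checking another pair — E5 → C7 — gives the same interval.

up a minor thirteenth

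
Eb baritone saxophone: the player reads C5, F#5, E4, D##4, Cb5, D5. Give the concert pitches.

The Eb baritone saxophone sounds a major thirteenth below written, so transpose each written note down a major thirteenth.
C5 becomes Eb3
F#5 becomes A3
E4 becomes G2
D##4 becomes F##2
Cb5 becomes Ebb3
D5 becomes F3

Eb3 A3 G2 F##2 Ebb3 F3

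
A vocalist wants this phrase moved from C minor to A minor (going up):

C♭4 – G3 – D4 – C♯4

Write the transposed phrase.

From C up to A is a major sixth; apply that to each pitch.
Cb4 → Ab4
G3 → E4
D4 → B4
C#4 → A#4

Ab4 E4 B4 A#4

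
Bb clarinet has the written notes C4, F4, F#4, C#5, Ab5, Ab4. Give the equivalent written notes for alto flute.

First find concert pitch: the Bb clarinet sounds a major second below written, so C4 F4 F#4 C#5 Ab5 Ab4 sounds Bb3 Eb4 E4 B4 Gb5 Gb4.
Then write for alto flute: it sounds a perfect fourth below written, so the part must be a perfect fourth above concert.
Bb3 → Eb4
Eb4 → Ab4
E4 → A4
B4 → E5
Gb5 → Cb6
Gb4 → Cb5

Eb4 Ab4 A4 E5 Cb6 Cb5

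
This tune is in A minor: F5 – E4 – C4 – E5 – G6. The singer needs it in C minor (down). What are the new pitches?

Ab4 G3 Eb3 G4 Bb5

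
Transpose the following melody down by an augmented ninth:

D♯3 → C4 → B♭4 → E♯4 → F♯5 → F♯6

D#3: a ninth down reaches C, and 15 semitones makes it C2.
C4 down an augmented ninth is Bbb2.
An augmented ninth down from Bb4 gives Abb3.
E#4: a ninth down reaches D, and 15 semitones makes it D3.
F#5: a ninth down reaches E, and 15 semitones makes it Eb4.
F#6: a ninth down reaches E, and 15 semitones makes it Eb5.

C2 Bbb2 Abb3 D3 Eb4 Eb5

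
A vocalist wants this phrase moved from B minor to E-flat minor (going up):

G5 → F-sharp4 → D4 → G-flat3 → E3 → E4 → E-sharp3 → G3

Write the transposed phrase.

Cb6 Bb4 Gb4 Cbb4 Ab3 Ab4 A3 Cb4

B minor to E-flat minor up is a diminished fourth, so every note moves up by that interval.
G5 gives Cb6
F#4 gives Bb4
D4 gives Gb4
Gb3 gives Cbb4
E3 gives Ab3
E4 gives Ab4
E#3 gives A3
G3 gives Cb4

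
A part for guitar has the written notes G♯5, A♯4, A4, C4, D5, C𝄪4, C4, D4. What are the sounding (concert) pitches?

G#4 A#3 A3 C3 D4 C##3 C3 D3

Written C4 on the guitar sounds as C3, a perfect octave lower; apply that shift to every note.
G#5 becomes G#4
A#4 becomes A#3
A4 becomes A3
C4 becomes C3
D5 becomes D4
C##4 becomes C##3
C4 becomes C3
D4 becomes D3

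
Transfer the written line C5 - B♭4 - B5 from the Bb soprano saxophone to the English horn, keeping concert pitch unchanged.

F5 Eb5 E6

First find concert pitch: the Bb soprano saxophone sounds a major second below written, so C5 B♭4 B5 sounds Bb4 Ab4 A5.
Then write for English horn: it sounds a perfect fifth below written, so the part must be a perfect fifth above concert.
Bb4 → F5
Ab4 → Eb5
A5 → E6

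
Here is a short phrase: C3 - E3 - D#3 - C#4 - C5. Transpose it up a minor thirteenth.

C3 up a minor thirteenth is Ab4.
E3 up a minor thirteenth is C5.
A minor thirteenth up from D#3 gives B4.
C#4: a thirteenth up reaches A, and 20 semitones makes it A5.
C5: a thirteenth up reaches A, and 20 semitones makes it Ab6.

Ab4 C5 B4 A5 Ab6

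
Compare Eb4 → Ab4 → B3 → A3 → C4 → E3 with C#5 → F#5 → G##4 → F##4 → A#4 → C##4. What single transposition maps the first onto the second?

up an augmented sixth

Take the first pair: Eb4 → C#5. E to C spans 6 letter names, so the interval is some kind of sixth.
Eb4 to C#5 is 10 semitones, which makes it an augmented sixth; the second version is higher, so the direction is up.
Checking another pair — E3 → C##4 — gives the same interval.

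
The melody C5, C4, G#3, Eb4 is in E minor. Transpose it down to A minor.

F4 F3 C#3 Ab3

E minor to A minor down is a perfect fifth, so every note moves down by that interval.
C5 → F4
C4 → F3
G#3 → C#3
Eb4 → Ab3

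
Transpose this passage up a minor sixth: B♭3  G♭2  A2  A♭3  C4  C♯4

Gb4 Ebb3 F3 Fb4 Ab4 A4

A minor sixth up from Bb3 gives Gb4.
A minor sixth up from Gb2 gives Ebb3.
A minor sixth up from A2 gives F3.
Ab3: a sixth up reaches F, and 8 semitones makes it Fb4.
C4 up a minor sixth is Ab4.
C#4: a sixth up reaches A, and 8 semitones makes it A4.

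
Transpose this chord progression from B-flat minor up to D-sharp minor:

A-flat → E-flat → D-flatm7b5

B-flat minor up to D-sharp minor is an augmented third; each chord root moves by that interval while the quality stays the same.
A-flat: root A-flat up an augmented third → C#, giving C#.
E-flat: root E-flat up an augmented third → G#, giving G#.
D-flatm7b5: root D-flat up an augmented third → F#, giving F#m7b5.

C# G# F#m7b5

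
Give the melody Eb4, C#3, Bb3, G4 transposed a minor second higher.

Eb4 up a minor second is Fb4.
C#3 up a minor second is D3.
A minor second up from Bb3 gives Cb4.
G4 up a minor second is Ab4.

Fb4 D3 Cb4 Ab4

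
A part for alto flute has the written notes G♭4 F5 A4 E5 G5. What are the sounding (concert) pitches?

Written C4 on the alto flute sounds as G3, a perfect fourth lower; apply that shift to every note.
Gb4 → Db4
F5 → C5
A4 → E4
E5 → B4
G5 → D5

Db4 C5 E4 B4 D5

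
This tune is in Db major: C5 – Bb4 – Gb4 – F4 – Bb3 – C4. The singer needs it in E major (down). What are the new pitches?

D#4 C#4 A3 G#3 C#3 D#3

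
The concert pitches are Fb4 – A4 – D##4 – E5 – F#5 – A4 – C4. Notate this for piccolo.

The piccolo sounds a perfect octave above written, so the written part must be a perfect octave below concert — transpose each note down.
Fb4 to Fb3
A4 to A3
D##4 to D##3
E5 to E4
F#5 to F#4
A4 to A3
C4 to C3

Fb3 A3 D##3 E4 F#4 A3 C3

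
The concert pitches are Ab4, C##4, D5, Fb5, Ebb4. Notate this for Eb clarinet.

Written C4 sounds as Eb4 on the Eb clarinet, so concert pitches are written a minor third down.
Ab4 to F4
C##4 to A##3
D5 to B4
Fb5 to Db5
Ebb4 to Cb4

F4 A##3 B4 Db5 Cb4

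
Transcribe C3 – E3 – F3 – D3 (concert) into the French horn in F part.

G3 B3 C4 A3

Written C4 sounds as F3 on the French horn in F, so concert pitches are written a perfect fifth up.
C3 → G3
E3 → B3
F3 → C4
D3 → A3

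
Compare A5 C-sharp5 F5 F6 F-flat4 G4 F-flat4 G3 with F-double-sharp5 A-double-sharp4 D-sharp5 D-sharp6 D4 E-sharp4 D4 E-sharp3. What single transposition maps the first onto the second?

Take the first pair: A5 → F##5. A to F spans 3 letter names, so the interval is some kind of third.
F##5 to A5 is 2 semitones, which makes it a diminished third; the second version is lower, so the direction is down.
Checking another pair — G3 → E#3 — gives the same interval.

down a diminished third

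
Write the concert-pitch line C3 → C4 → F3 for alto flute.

F3 F4 Bb3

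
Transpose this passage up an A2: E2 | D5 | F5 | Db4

E2 to F##2
D5 to E#5
F5 to G#5
Db4 to E4

F##2 E#5 G#5 E4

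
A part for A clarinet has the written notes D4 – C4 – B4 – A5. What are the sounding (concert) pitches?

Written C4 on the A clarinet sounds as A3, a minor third lower; apply that shift to every note.
D4 to B3
C4 to A3
B4 to G#4
A5 to F#5

B3 A3 G#4 F#5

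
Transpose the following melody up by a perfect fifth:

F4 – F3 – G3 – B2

F4 → C5
F3 → C4
G3 → D4
B2 → F#3

C5 C4 D4 F#3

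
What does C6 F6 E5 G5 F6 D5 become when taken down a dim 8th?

C#5 F#5 E#4 G#4 F#5 D#4

C6 → C#5
F6 → F#5
E5 → E#4
G5 → G#4
F6 → F#5
D5 → D#4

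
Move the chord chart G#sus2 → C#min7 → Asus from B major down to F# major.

B major down to F# major is a perfect fourth; each chord root moves by that interval while the quality stays the same.
G#sus2: root G# down a perfect fourth → D#, giving D#sus2.
C#min7: root C# down a perfect fourth → G#, giving G#min7.
Asus: root A down a perfect fourth → E, giving Esus.

D#sus2 G#min7 Esus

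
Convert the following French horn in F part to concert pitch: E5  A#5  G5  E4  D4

A4 D#5 C5 A3 G3

Written C4 on the French horn in F sounds as F3, a perfect fifth lower; apply that shift to every note.
E5 -> A4
A#5 -> D#5
G5 -> C5
E4 -> A3
D4 -> G3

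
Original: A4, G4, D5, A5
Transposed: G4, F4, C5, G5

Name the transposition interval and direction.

Take the first pair: A4 → G4. A to G spans 2 letter names, so the interval is some kind of second.
G4 to A4 is 2 semitones, which makes it a major second; the second version is lower, so the direction is down.
Checking another pair — A5 → G5 — gives the same interval.

down a major second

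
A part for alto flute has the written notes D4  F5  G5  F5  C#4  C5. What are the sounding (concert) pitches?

Written C4 on the alto flute sounds as G3, a perfect fourth lower; apply that shift to every note.
D4 to A3
F5 to C5
G5 to D5
F5 to C5
C#4 to G#3
C5 to G4

A3 C5 D5 C5 G#3 G4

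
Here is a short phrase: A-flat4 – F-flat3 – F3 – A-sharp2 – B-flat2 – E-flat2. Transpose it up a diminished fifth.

Ebb5 Cbb4 Cb4 E3 Fb3 Bbb2

Ab4: a fifth up reaches E, and 6 semitones makes it Ebb5.
A diminished fifth up from Fb3 gives Cbb4.
F3: a fifth up reaches C, and 6 semitones makes it Cb4.
A diminished fifth up from A#2 gives E3.
Bb2: a fifth up reaches F, and 6 semitones makes it Fb3.
A diminished fifth up from Eb2 gives Bbb2.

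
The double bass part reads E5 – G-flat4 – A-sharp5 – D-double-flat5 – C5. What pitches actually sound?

E4 Gb3 A#4 Dbb4 C4

The double bass sounds a perfect octave below written, so transpose each written note down a perfect octave.
E5 -> E4
Gb4 -> Gb3
A#5 -> A#4
Dbb5 -> Dbb4
C5 -> C4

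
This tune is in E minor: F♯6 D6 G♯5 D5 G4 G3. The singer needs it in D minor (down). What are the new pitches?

E6 C6 F#5 C5 F4 F3

From E down to D is a major second; apply that to each pitch.
F#6 → E6
D6 → C6
G#5 → F#5
D5 → C5
G4 → F4
G3 → F3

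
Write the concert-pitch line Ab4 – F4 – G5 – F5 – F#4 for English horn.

Eb5 C5 D6 C6 C#5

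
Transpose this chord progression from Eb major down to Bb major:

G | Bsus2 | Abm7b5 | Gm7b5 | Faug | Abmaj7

D F#sus2 Ebm7b5 Dm7b5 Caug Ebmaj7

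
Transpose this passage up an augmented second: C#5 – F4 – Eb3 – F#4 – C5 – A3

C#5 → D##5
F4 → G#4
Eb3 → F#3
F#4 → G##4
C5 → D#5
A3 → B#3

D##5 G#4 F#3 G##4 D#5 B#3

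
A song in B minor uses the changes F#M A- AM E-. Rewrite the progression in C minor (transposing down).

GM Bb- BbM F-

B minor down to C minor is a major seventh; each chord root moves by that interval while the quality stays the same.
F#M: root F# down a major seventh → G, giving GM.
A-: root A down a major seventh → Bb, giving Bb-.
AM: root A down a major seventh → Bb, giving BbM.
E-: root E down a major seventh → F, giving F-.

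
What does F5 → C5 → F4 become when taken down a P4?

C5 G4 C4

F5 -> C5
C5 -> G4
F4 -> C4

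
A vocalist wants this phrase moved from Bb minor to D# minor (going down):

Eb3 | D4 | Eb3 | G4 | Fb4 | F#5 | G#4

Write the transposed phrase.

Bb minor to D# minor down is a diminished sixth, so every note moves down by that interval.
Eb3 -> G#2
D4 -> F##3
Eb3 -> G#2
G4 -> B#3
Fb4 -> A3
F#5 -> A##4
G#4 -> B##3

G#2 F##3 G#2 B#3 A3 A##4 B##3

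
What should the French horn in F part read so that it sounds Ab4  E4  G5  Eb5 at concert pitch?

Eb5 B4 D6 Bb5

The French horn in F sounds a perfect fifth below written, so the written part must be a perfect fifth above concert — transpose each note up.
Ab4 gives Eb5
E4 gives B4
G5 gives D6
Eb5 gives Bb5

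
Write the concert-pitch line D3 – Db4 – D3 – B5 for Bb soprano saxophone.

E3 Eb4 E3 C#6

The Bb soprano saxophone sounds a major second below written, so the written part must be a major second above concert — transpose each note up.
D3 → E3
Db4 → Eb4
D3 → E3
B5 → C#6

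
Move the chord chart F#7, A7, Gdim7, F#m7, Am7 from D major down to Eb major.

D major down to Eb major is a major seventh; each chord root moves by that interval while the quality stays the same.
F#7: root F# down a major seventh → G, giving G7.
A7: root A down a major seventh → Bb, giving Bb7.
Gdim7: root G down a major seventh → Ab, giving Abdim7.
F#m7: root F# down a major seventh → G, giving Gm7.
Am7: root A down a major seventh → Bb, giving Bbm7.

G7 Bb7 Abdim7 Gm7 Bbm7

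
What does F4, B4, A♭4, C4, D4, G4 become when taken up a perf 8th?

F5 B5 Ab5 C5 D5 G5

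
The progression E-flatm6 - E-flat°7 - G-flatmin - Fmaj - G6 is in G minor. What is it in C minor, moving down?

G minor down to C minor is a perfect fifth; each chord root moves by that interval while the quality stays the same.
E-flatm6: root E-flat down a perfect fifth → Ab, giving Abm6.
E-flat°7: root E-flat down a perfect fifth → Ab, giving Ab°7.
G-flatmin: root G-flat down a perfect fifth → Cb, giving Cbmin.
Fmaj: root F down a perfect fifth → Bb, giving Bbmaj.
G6: root G down a perfect fifth → C, giving C6.

Abm6 Ab°7 Cbmin Bbmaj C6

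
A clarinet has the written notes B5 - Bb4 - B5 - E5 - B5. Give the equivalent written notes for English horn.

D#6 D5 D#6 G#5 D#6

First find concert pitch: the A clarinet sounds a minor third below written, so B5 Bb4 B5 E5 B5 sounds G#5 G4 G#5 C#5 G#5.
Then write for English horn: it sounds a perfect fifth below written, so the part must be a perfect fifth above concert.
G#5 → D#6
G4 → D5
G#5 → D#6
C#5 → G#5
G#5 → D#6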